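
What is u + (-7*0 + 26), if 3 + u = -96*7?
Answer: -649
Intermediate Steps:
u = -675 (u = -3 - 96*7 = -3 - 32*21 = -3 - 672 = -675)
u + (-7*0 + 26) = -675 + (-7*0 + 26) = -675 + (0 + 26) = -675 + 26 = -649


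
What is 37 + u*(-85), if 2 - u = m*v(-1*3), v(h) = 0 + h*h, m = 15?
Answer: 11342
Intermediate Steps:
v(h) = h**2 (v(h) = 0 + h**2 = h**2)
u = -133 (u = 2 - 15*(-1*3)**2 = 2 - 15*(-3)**2 = 2 - 15*9 = 2 - 1*135 = 2 - 135 = -133)
37 + u*(-85) = 37 - 133*(-85) = 37 + 11305 = 11342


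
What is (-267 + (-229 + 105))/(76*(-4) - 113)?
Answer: 391/417 ≈ 0.93765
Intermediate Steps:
(-267 + (-229 + 105))/(76*(-4) - 113) = (-267 - 124)/(-304 - 113) = -391/(-417) = -391*(-1/417) = 391/417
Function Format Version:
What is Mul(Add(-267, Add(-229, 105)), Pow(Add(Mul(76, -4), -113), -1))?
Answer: Rational(391, 417) ≈ 0.93765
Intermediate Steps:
Mul(Add(-267, Add(-229, 105)), Pow(Add(Mul(76, -4), -113), -1)) = Mul(Add(-267, -124), Pow(Add(-304, -113), -1)) = Mul(-391, Pow(-417, -1)) = Mul(-391, Rational(-1, 417)) = Rational(391, 417)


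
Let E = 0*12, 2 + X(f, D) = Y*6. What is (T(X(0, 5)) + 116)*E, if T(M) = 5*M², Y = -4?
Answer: 0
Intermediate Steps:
X(f, D) = -26 (X(f, D) = -2 - 4*6 = -2 - 24 = -26)
E = 0
(T(X(0, 5)) + 116)*E = (5*(-26)² + 116)*0 = (5*676 + 116)*0 = (3380 + 116)*0 = 3496*0 = 0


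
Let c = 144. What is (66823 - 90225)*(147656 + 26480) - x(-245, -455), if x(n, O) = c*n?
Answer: -4075095392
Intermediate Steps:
x(n, O) = 144*n
(66823 - 90225)*(147656 + 26480) - x(-245, -455) = (66823 - 90225)*(147656 + 26480) - 144*(-245) = -23402*174136 - 1*(-35280) = -4075130672 + 35280 = -4075095392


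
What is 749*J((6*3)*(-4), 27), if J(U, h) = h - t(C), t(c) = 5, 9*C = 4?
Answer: 16478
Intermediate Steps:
C = 4/9 (C = (⅑)*4 = 4/9 ≈ 0.44444)
J(U, h) = -5 + h (J(U, h) = h - 1*5 = h - 5 = -5 + h)
749*J((6*3)*(-4), 27) = 749*(-5 + 27) = 749*22 = 16478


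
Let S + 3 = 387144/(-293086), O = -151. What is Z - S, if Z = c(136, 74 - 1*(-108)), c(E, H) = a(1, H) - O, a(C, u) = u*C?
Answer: 49432020/146543 ≈ 337.32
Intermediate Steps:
a(C, u) = C*u
c(E, H) = 151 + H (c(E, H) = 1*H - 1*(-151) = H + 151 = 151 + H)
Z = 333 (Z = 151 + (74 - 1*(-108)) = 151 + (74 + 108) = 151 + 182 = 333)
S = -633201/146543 (S = -3 + 387144/(-293086) = -3 + 387144*(-1/293086) = -3 - 193572/146543 = -633201/146543 ≈ -4.3209)
Z - S = 333 - 1*(-633201/146543) = 333 + 633201/146543 = 49432020/146543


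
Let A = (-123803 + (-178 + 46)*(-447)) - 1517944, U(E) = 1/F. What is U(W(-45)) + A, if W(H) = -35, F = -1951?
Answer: -3087931594/1951 ≈ -1.5827e+6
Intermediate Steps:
U(E) = -1/1951 (U(E) = 1/(-1951) = -1/1951)
A = -1582743 (A = (-123803 - 132*(-447)) - 1517944 = (-123803 + 59004) - 1517944 = -64799 - 1517944 = -1582743)
U(W(-45)) + A = -1/1951 - 1582743 = -3087931594/1951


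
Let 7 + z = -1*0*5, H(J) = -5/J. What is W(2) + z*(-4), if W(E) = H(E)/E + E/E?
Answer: 111/4 ≈ 27.750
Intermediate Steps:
z = -7 (z = -7 - 1*0*5 = -7 + 0*5 = -7 + 0 = -7)
W(E) = 1 - 5/E² (W(E) = (-5/E)/E + E/E = -5/E² + 1 = 1 - 5/E²)
W(2) + z*(-4) = (1 - 5/2²) - 7*(-4) = (1 - 5*¼) + 28 = (1 - 5/4) + 28 = -¼ + 28 = 111/4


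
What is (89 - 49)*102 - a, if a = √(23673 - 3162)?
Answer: 4080 - 3*√2279 ≈ 3936.8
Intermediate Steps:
a = 3*√2279 (a = √20511 = 3*√2279 ≈ 143.22)
(89 - 49)*102 - a = (89 - 49)*102 - 3*√2279 = 40*102 - 3*√2279 = 4080 - 3*√2279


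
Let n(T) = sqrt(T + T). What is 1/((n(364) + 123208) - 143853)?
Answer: -20645/426215297 - 2*sqrt(182)/426215297 ≈ -4.8501e-5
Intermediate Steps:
n(T) = sqrt(2)*sqrt(T) (n(T) = sqrt(2*T) = sqrt(2)*sqrt(T))
1/((n(364) + 123208) - 143853) = 1/((sqrt(2)*sqrt(364) + 123208) - 143853) = 1/((sqrt(2)*(2*sqrt(91)) + 123208) - 143853) = 1/((2*sqrt(182) + 123208) - 143853) = 1/((123208 + 2*sqrt(182)) - 143853) = 1/(-20645 + 2*sqrt(182))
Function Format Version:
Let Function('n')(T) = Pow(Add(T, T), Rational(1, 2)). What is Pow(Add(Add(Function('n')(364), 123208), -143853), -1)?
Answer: Add(Rational(-20645, 426215297), Mul(Rational(-2, 426215297), Pow(182, Rational(1, 2)))) ≈ -4.8501e-5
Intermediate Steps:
Function('n')(T) = Mul(Pow(2, Rational(1, 2)), Pow(T, Rational(1, 2))) (Function('n')(T) = Pow(Mul(2, T), Rational(1, 2)) = Mul(Pow(2, Rational(1, 2)), Pow(T, Rational(1, 2))))
Pow(Add(Add(Function('n')(364), 123208), -143853), -1) = Pow(Add(Add(Mul(Pow(2, Rational(1, 2)), Pow(364, Rational(1, 2))), 123208), -143853), -1) = Pow(Add(Add(Mul(Pow(2, Rational(1, 2)), Mul(2, Pow(91, Rational(1, 2)))), 123208), -143853), -1) = Pow(Add(Add(Mul(2, Pow(182, Rational(1, 2))), 123208), -143853), -1) = Pow(Add(Add(123208, Mul(2, Pow(182, Rational(1, 2)))), -143853), -1) = Pow(Add(-20645, Mul(2, Pow(182, Rational(1, 2)))), -1)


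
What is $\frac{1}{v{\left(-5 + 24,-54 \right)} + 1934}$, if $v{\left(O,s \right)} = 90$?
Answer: $\frac{1}{2024} \approx 0.00049407$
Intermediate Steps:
$\frac{1}{v{\left(-5 + 24,-54 \right)} + 1934} = \frac{1}{90 + 1934} = \frac{1}{2024}$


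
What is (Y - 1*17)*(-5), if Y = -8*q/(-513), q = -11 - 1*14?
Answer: 44605/513 ≈ 86.949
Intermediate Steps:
q = -25 (q = -11 - 14 = -25)
Y = -200/513 (Y = -8*(-25)/(-513) = 200*(-1/513) = -200/513 ≈ -0.38986)
(Y - 1*17)*(-5) = (-200/513 - 1*17)*(-5) = (-200/513 - 17)*(-5) = -8921/513*(-5) = 44605/513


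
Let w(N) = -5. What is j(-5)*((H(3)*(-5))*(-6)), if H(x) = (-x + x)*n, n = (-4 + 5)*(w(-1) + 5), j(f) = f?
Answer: 0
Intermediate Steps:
n = 0 (n = (-4 + 5)*(-5 + 5) = 1*0 = 0)
H(x) = 0 (H(x) = (-x + x)*0 = 0*0 = 0)
j(-5)*((H(3)*(-5))*(-6)) = -5*0*(-5)*(-6) = -0*(-6) = -5*0 = 0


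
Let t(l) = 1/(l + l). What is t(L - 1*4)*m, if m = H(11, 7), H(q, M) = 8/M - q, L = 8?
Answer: -69/56 ≈ -1.2321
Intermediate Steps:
H(q, M) = -q + 8/M
m = -69/7 (m = -1*11 + 8/7 = -11 + 8*(1/7) = -11 + 8/7 = -69/7 ≈ -9.8571)
t(l) = 1/(2*l)
t(L - 1*4)*m = (1/(2*(8 - 1*4)))*(-69/7) = (1/(2*(8 - 4)))*(-69/7) = ((1/2)/4)*(-69/7) = ((1/2)*(1/4))*(-69/7) = (1/8)*(-69/7) = -69/56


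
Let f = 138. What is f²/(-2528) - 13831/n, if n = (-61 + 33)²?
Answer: -1559227/61936 ≈ -25.175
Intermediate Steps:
n = 784 (n = (-28)² = 784)
f²/(-2528) - 13831/n = 138²/(-2528) - 13831/784 = 19044*(-1/2528) - 13831*1/784 = -4761/632 - 13831/784 = -1559227/61936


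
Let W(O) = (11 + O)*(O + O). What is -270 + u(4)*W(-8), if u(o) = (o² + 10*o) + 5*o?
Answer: -3918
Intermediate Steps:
u(o) = o² + 15*o
W(O) = 2*O*(11 + O) (W(O) = (11 + O)*(2*O) = 2*O*(11 + O))
-270 + u(4)*W(-8) = -270 + (4*(15 + 4))*(2*(-8)*(11 - 8)) = -270 + (4*19)*(2*(-8)*3) = -270 + 76*(-48) = -270 - 3648 = -3918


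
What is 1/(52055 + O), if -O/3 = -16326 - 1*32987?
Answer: 1/199994 ≈ 5.0001e-6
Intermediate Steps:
O = 147939 (O = -3*(-16326 - 1*32987) = -3*(-16326 - 32987) = -3*(-49313) = 147939)
1/(52055 + O) = 1/(52055 + 147939) = 1/199994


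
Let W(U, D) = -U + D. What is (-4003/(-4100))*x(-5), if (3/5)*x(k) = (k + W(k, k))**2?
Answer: 20015/492 ≈ 40.681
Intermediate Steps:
W(U, D) = D - U
x(k) = 5*k**2/3 (x(k) = 5*(k + (k - k))**2/3 = 5*(k + 0)**2/3 = 5*k**2/3)
(-4003/(-4100))*x(-5) = (-4003/(-4100))*((5/3)*(-5)**2) = (-4003*(-1/4100))*((5/3)*25) = (4003/4100)*(125/3) = 20015/492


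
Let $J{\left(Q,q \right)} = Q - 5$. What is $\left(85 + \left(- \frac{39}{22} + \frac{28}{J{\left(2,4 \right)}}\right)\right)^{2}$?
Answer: $\frac{23785129}{4356} \approx 5460.3$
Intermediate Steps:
$J{\left(Q,q \right)} = -5 + Q$
$\left(85 + \left(- \frac{39}{22} + \frac{28}{J{\left(2,4 \right)}}\right)\right)^{2} = \left(85 + \left(- \frac{39}{22} + \frac{28}{-5 + 2}\right)\right)^{2} = \left(85 + \left(\left(-39\right) \frac{1}{22} + \frac{28}{-3}\right)\right)^{2} = \left(85 + \left(- \frac{39}{22} + 28 \left(- \frac{1}{3}\right)\right)\right)^{2} = \left(85 - \frac{733}{66}\right)^{2} = \left(\frac{4877}{66}\right)^{2} = \frac{23785129}{4356}$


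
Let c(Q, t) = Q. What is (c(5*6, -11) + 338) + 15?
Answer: 383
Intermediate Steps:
(c(5*6, -11) + 338) + 15 = (5*6 + 338) + 15 = (30 + 338) + 15 = 368 + 15 = 383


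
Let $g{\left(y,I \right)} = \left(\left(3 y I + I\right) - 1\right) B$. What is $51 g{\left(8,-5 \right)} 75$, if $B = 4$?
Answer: $-1927800$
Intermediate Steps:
$g{\left(y,I \right)} = -4 + 4 I + 12 I y$ ($g{\left(y,I \right)} = \left(\left(3 y I + I\right) - 1\right) 4 = \left(\left(3 I y + I\right) - 1\right) 4 = \left(\left(I + 3 I y\right) - 1\right) 4 = \left(-1 + I + 3 I y\right) 4 = -4 + 4 I + 12 I y$)
$51 g{\left(8,-5 \right)} 75 = 51 \left(-4 + 4 \left(-5\right) + 12 \left(-5\right) 8\right) 75 = 51 \left(-4 - 20 - 480\right) 75 = 51 \left(-504\right) 75 = \left(-25704\right) 75 = -1927800$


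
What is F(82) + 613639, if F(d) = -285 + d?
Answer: 613436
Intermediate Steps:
F(82) + 613639 = (-285 + 82) + 613639 = -203 + 613639 = 613436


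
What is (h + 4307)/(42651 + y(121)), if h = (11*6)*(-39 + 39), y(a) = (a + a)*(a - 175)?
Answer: 4307/29583 ≈ 0.14559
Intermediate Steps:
y(a) = 2*a*(-175 + a) (y(a) = (2*a)*(-175 + a) = 2*a*(-175 + a))
h = 0 (h = 66*0 = 0)
(h + 4307)/(42651 + y(121)) = (0 + 4307)/(42651 + 2*121*(-175 + 121)) = 4307/(42651 + 2*121*(-54)) = 4307/(42651 - 13068) = 4307/29583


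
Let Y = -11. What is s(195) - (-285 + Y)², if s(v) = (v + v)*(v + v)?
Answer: 64484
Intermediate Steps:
s(v) = 4*v² (s(v) = (2*v)*(2*v) = 4*v²)
s(195) - (-285 + Y)² = 4*195² - (-285 - 11)² = 4*38025 - 1*(-296)² = 152100 - 1*87616 = 152100 - 87616 = 64484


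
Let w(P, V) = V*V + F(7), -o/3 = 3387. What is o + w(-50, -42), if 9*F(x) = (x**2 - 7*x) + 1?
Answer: -75572/9 ≈ -8396.9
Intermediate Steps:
o = -10161 (o = -3*3387 = -10161)
F(x) = 1/9 - 7*x/9 + x**2/9 (F(x) = ((x**2 - 7*x) + 1)/9 = (1 + x**2 - 7*x)/9 = 1/9 - 7*x/9 + x**2/9)
w(P, V) = 1/9 + V**2 (w(P, V) = V*V + (1/9 - 7/9*7 + (1/9)*7**2) = V**2 + (1/9 - 49/9 + (1/9)*49) = V**2 + (1/9 - 49/9 + 49/9) = V**2 + 1/9 = 1/9 + V**2)
o + w(-50, -42) = -10161 + (1/9 + (-42)**2) = -10161 + (1/9 + 1764) = -10161 + 15877/9 = -75572/9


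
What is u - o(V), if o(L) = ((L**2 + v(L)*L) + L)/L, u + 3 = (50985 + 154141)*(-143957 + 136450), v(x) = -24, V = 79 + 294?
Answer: -1539881235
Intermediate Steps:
V = 373
u = -1539880885 (u = -3 + (50985 + 154141)*(-143957 + 136450) = -3 + 205126*(-7507) = -3 - 1539880882 = -1539880885)
o(L) = (L**2 - 23*L)/L (o(L) = ((L**2 - 24*L) + L)/L = (L**2 - 23*L)/L)
u - o(V) = -1539880885 - (-23 + 373) = -1539880885 - 1*350 = -1539880885 - 350 = -1539881235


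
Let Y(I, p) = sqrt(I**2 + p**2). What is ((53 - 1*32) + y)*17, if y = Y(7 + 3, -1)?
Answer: 357 + 17*sqrt(101) ≈ 527.85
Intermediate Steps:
y = sqrt(101) (y = sqrt((7 + 3)**2 + (-1)**2) = sqrt(10**2 + 1) = sqrt(100 + 1) = sqrt(101) ≈ 10.050)
((53 - 1*32) + y)*17 = ((53 - 1*32) + sqrt(101))*17 = ((53 - 32) + sqrt(101))*17 = (21 + sqrt(101))*17 = 357 + 17*sqrt(101)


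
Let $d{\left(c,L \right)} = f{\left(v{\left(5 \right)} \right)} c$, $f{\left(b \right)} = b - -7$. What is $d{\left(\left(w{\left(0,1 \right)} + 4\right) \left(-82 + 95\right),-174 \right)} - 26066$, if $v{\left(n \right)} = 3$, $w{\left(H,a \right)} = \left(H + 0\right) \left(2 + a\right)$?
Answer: $-25546$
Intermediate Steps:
$w{\left(H,a \right)} = H \left(2 + a\right)$
$f{\left(b \right)} = 7 + b$ ($f{\left(b \right)} = b + 7 = 7 + b$)
$d{\left(c,L \right)} = 10 c$ ($d{\left(c,L \right)} = \left(7 + 3\right) c = 10 c$)
$d{\left(\left(w{\left(0,1 \right)} + 4\right) \left(-82 + 95\right),-174 \right)} - 26066 = 10 \left(0 \left(2 + 1\right) + 4\right) \left(-82 + 95\right) - 26066 = 10 \left(0 \cdot 3 + 4\right) 13 - 26066 = 10 \left(0 + 4\right) 13 - 26066 = 10 \cdot 4 \cdot 13 - 26066 = 10 \cdot 52 - 26066 = 520 - 26066 = -25546$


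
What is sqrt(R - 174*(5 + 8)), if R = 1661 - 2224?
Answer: 5*I*sqrt(113) ≈ 53.151*I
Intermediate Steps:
R = -563
sqrt(R - 174*(5 + 8)) = sqrt(-563 - 174*(5 + 8)) = sqrt(-563 - 174*13) = sqrt(-563 - 2262) = sqrt(-2825) = 5*I*sqrt(113)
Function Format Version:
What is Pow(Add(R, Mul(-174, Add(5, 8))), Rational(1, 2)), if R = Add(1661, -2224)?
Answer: Mul(5, I, Pow(113, Rational(1, 2))) ≈ Mul(53.151, I)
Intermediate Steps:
R = -563
Pow(Add(R, Mul(-174, Add(5, 8))), Rational(1, 2)) = Pow(Add(-563, Mul(-174, Add(5, 8))), Rational(1, 2)) = Pow(Add(-563, Mul(-174, 13)), Rational(1, 2)) = Pow(Add(-563, -2262), Rational(1, 2)) = Pow(-2825, Rational(1, 2)) = Mul(5, I, Pow(113, Rational(1, 2)))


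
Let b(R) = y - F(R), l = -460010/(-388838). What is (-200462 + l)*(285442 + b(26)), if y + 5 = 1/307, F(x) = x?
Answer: -3414894480281532994/59686633 ≈ -5.7214e+10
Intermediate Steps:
l = 230005/194419 (l = -460010*(-1/388838) = 230005/194419 ≈ 1.1830)
y = -1534/307 (y = -5 + 1/307 = -1534/307 ≈ -4.9967)
b(R) = -1534/307 - R
(-200462 + l)*(285442 + b(26)) = (-200462 + 230005/194419)*(285442 + (-1534/307 - 1*26)) = -38973391573*(285442 + (-1534/307 - 26))/194419 = -38973391573*(285442 - 9516/307)/194419 = -38973391573/194419*87621178/307 = -3414894480281532994/59686633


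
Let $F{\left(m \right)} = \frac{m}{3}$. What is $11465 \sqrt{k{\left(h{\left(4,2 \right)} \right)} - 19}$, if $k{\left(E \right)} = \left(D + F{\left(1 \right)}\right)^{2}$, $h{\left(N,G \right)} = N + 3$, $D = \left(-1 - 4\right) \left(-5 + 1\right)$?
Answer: $\frac{57325 \sqrt{142}}{3} \approx 2.277 \cdot 10^{5}$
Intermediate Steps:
$D = 20$ ($D = \left(-5\right) \left(-4\right) = 20$)
$F{\left(m \right)} = \frac{m}{3}$ ($F{\left(m \right)} = m \frac{1}{3} = \frac{m}{3}$)
$h{\left(N,G \right)} = 3 + N$
$k{\left(E \right)} = \frac{3721}{9}$ ($k{\left(E \right)} = \left(20 + \frac{1}{3} \cdot 1\right)^{2} = \left(20 + \frac{1}{3}\right)^{2} = \left(\frac{61}{3}\right)^{2} = \frac{3721}{9}$)
$11465 \sqrt{k{\left(h{\left(4,2 \right)} \right)} - 19} = 11465 \sqrt{\frac{3721}{9} - 19} = 11465 \sqrt{\frac{3550}{9}} = 11465 \frac{5 \sqrt{142}}{3} = \frac{57325 \sqrt{142}}{3}$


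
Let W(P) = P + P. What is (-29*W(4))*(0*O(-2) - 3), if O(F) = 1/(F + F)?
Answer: 696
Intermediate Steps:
W(P) = 2*P
O(F) = 1/(2*F)
(-29*W(4))*(0*O(-2) - 3) = (-58*4)*(0*((1/2)/(-2)) - 3) = (-29*8)*(0*((1/2)*(-1/2)) - 3) = -232*(0*(-1/4) - 3) = -232*(0 - 3) = -232*(-3) = 696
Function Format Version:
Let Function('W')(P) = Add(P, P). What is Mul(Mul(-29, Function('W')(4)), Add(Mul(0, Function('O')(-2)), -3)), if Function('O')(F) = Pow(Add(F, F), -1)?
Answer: 696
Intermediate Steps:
Function('W')(P) = Mul(2, P)
Function('O')(F) = Mul(Rational(1, 2), Pow(F, -1)) (Function('O')(F) = Pow(Mul(2, F), -1) = Mul(Rational(1, 2), Pow(F, -1)))
Mul(Mul(-29, Function('W')(4)), Add(Mul(0, Function('O')(-2)), -3)) = Mul(Mul(-29, Mul(2, 4)), Add(Mul(0, Mul(Rational(1, 2), Pow(-2, -1))), -3)) = Mul(Mul(-29, 8), Add(Mul(0, Mul(Rational(1, 2), Rational(-1, 2))), -3)) = Mul(-232, Add(Mul(0, Rational(-1, 4)), -3)) = Mul(-232, Add(0, -3)) = Mul(-232, -3) = 696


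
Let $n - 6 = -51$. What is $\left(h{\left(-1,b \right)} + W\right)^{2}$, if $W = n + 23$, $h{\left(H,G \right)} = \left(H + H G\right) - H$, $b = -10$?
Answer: $144$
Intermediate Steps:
$n = -45$ ($n = 6 - 51 = -45$)
$h{\left(H,G \right)} = G H$ ($h{\left(H,G \right)} = \left(H + G H\right) - H = G H$)
$W = -22$ ($W = -45 + 23 = -22$)
$\left(h{\left(-1,b \right)} + W\right)^{2} = \left(\left(-10\right) \left(-1\right) - 22\right)^{2} = \left(10 - 22\right)^{2} = \left(-12\right)^{2} = 144$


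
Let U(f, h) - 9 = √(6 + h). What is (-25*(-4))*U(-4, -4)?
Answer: 900 + 100*√2 ≈ 1041.4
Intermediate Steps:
U(f, h) = 9 + √(6 + h)
(-25*(-4))*U(-4, -4) = (-25*(-4))*(9 + √(6 - 4)) = 100*(9 + √2) = 900 + 100*√2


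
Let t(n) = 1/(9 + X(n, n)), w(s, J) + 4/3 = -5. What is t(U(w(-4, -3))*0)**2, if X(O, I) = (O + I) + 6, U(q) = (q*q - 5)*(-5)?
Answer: 1/225 ≈ 0.0044444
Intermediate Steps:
w(s, J) = -19/3 (w(s, J) = -4/3 - 5 = -19/3)
U(q) = 25 - 5*q**2 (U(q) = (q**2 - 5)*(-5) = (-5 + q**2)*(-5) = 25 - 5*q**2)
X(O, I) = 6 + I + O (X(O, I) = (I + O) + 6 = 6 + I + O)
t(n) = 1/(15 + 2*n) (t(n) = 1/(9 + (6 + n + n)) = 1/(9 + (6 + 2*n)) = 1/(15 + 2*n))
t(U(w(-4, -3))*0)**2 = (1/(15 + 2*((25 - 5*(-19/3)**2)*0)))**2 = (1/(15 + 2*((25 - 5*361/9)*0)))**2 = (1/(15 + 2*((25 - 1805/9)*0)))**2 = (1/(15 + 2*(-1580/9*0)))**2 = (1/(15 + 2*0))**2 = (1/(15 + 0))**2 = (1/15)**2 = 1/225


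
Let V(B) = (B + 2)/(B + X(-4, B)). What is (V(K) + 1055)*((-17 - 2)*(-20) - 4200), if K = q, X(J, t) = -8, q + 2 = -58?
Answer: -68567090/17 ≈ -4.0334e+6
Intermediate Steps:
q = -60 (q = -2 - 58 = -60)
K = -60
V(B) = (2 + B)/(-8 + B) (V(B) = (B + 2)/(B - 8) = (2 + B)/(-8 + B))
(V(K) + 1055)*((-17 - 2)*(-20) - 4200) = ((2 - 60)/(-8 - 60) + 1055)*((-17 - 2)*(-20) - 4200) = (-58/(-68) + 1055)*(-19*(-20) - 4200) = (-1/68*(-58) + 1055)*(380 - 4200) = (29/34 + 1055)*(-3820) = (35899/34)*(-3820) = -68567090/17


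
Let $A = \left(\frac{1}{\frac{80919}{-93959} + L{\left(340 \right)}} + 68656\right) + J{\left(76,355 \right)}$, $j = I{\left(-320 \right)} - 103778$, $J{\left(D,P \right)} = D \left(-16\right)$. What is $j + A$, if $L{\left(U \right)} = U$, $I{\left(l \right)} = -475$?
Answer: $- \frac{1173051341674}{31865141} \approx -36813.0$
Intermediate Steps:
$J{\left(D,P \right)} = - 16 D$
$j = -104253$ ($j = -475 - 103778 = -104253$)
$A = \frac{2148985202999}{31865141}$ ($A = \left(\frac{1}{\frac{80919}{-93959} + 340} + 68656\right) - 1216 = \left(\frac{1}{80919 \left(- \frac{1}{93959}\right) + 340} + 68656\right) - 1216 = \left(\frac{1}{- \frac{80919}{93959} + 340} + 68656\right) - 1216 = \left(\frac{1}{\frac{31865141}{93959}} + 68656\right) - 1216 = \left(\frac{93959}{31865141} + 68656\right) - 1216 = \frac{2187733214455}{31865141} - 1216 = \frac{2148985202999}{31865141} \approx 67440.0$)
$j + A = -104253 + \frac{2148985202999}{31865141} = - \frac{1173051341674}{31865141}$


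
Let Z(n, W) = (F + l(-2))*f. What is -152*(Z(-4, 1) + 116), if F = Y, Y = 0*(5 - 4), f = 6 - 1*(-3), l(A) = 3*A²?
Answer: -34048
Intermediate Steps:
f = 9 (f = 6 + 3 = 9)
Y = 0 (Y = 0*1 = 0)
F = 0
Z(n, W) = 108 (Z(n, W) = (0 + 3*(-2)²)*9 = (0 + 3*4)*9 = (0 + 12)*9 = 12*9 = 108)
-152*(Z(-4, 1) + 116) = -152*(108 + 116) = -152*224 = -34048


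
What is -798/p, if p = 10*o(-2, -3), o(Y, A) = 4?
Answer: -399/20 ≈ -19.950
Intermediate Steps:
p = 40 (p = 10*4 = 40)
-798/p = -798/40 = -798*1/40 = -399/20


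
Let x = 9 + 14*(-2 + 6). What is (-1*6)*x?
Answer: -390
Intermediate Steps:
x = 65 (x = 9 + 14*4 = 9 + 56 = 65)
(-1*6)*x = -1*6*65 = -6*65 = -390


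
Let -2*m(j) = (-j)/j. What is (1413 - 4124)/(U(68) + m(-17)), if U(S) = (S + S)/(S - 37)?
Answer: -168082/303 ≈ -554.73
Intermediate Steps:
m(j) = 1/2 (m(j) = -(-j)/(2*j) = -1/2*(-1) = 1/2)
U(S) = 2*S/(-37 + S) (U(S) = (2*S)/(-37 + S) = 2*S/(-37 + S))
(1413 - 4124)/(U(68) + m(-17)) = (1413 - 4124)/(2*68/(-37 + 68) + 1/2) = -2711/(2*68/31 + 1/2) = -2711/(2*68*(1/31) + 1/2) = -2711/(136/31 + 1/2) = -2711/303/62 = -2711*62/303 = -168082/303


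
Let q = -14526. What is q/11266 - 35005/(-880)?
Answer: 38158345/991408 ≈ 38.489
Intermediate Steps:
q/11266 - 35005/(-880) = -14526/11266 - 35005/(-880) = -14526*1/11266 - 35005*(-1/880) = -7263/5633 + 7001/176 = 38158345/991408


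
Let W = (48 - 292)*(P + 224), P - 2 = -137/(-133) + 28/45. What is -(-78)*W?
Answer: -8643693656/1995 ≈ -4.3327e+6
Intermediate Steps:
P = 21859/5985 (P = 2 + (-137/(-133) + 28/45) = 2 + (-137*(-1/133) + 28*(1/45)) = 2 + (137/133 + 28/45) = 2 + 9889/5985 = 21859/5985 ≈ 3.6523)
W = -332449756/5985 (W = (48 - 292)*(21859/5985 + 224) = -244*1362499/5985 = -332449756/5985 ≈ -55547.)
-(-78)*W = -(-78)*(-332449756)/5985 = -78*332449756/5985 = -8643693656/1995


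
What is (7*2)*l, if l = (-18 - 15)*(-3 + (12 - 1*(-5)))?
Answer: -6468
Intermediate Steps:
l = -462 (l = -33*(-3 + (12 + 5)) = -33*(-3 + 17) = -33*14 = -462)
(7*2)*l = (7*2)*(-462) = 14*(-462) = -6468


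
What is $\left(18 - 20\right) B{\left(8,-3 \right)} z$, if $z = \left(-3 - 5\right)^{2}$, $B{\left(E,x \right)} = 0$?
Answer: $0$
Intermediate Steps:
$z = 64$ ($z = \left(-8\right)^{2} = 64$)
$\left(18 - 20\right) B{\left(8,-3 \right)} z = \left(18 - 20\right) 0 \cdot 64 = \left(-2\right) 0 \cdot 64 = 0 \cdot 64 = 0$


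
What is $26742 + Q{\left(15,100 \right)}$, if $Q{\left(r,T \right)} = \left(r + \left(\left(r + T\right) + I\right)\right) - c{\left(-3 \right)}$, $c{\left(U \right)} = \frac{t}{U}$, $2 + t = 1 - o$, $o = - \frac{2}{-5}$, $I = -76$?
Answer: $\frac{401933}{15} \approx 26796.0$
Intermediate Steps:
$o = \frac{2}{5}$ ($o = \left(-2\right) \left(- \frac{1}{5}\right) = \frac{2}{5} \approx 0.4$)
$t = - \frac{7}{5}$ ($t = -2 + \left(1 - \frac{2}{5}\right) = -2 + \frac{3}{5} = - \frac{7}{5} \approx -1.4$)
$c{\left(U \right)} = - \frac{7}{5 U}$
$Q{\left(r,T \right)} = - \frac{1147}{15} + T + 2 r$ ($Q{\left(r,T \right)} = \left(r - \left(76 - T - r\right)\right) - - \frac{7}{5 \left(-3\right)} = \left(r - \left(76 - T - r\right)\right) - \left(- \frac{7}{5}\right) \left(- \frac{1}{3}\right) = \left(r + \left(-76 + T + r\right)\right) - \frac{7}{15} = \left(-76 + T + 2 r\right) - \frac{7}{15} = - \frac{1147}{15} + T + 2 r$)
$26742 + Q{\left(15,100 \right)} = 26742 + \left(- \frac{1147}{15} + 100 + 2 \cdot 15\right) = 26742 + \left(- \frac{1147}{15} + 100 + 30\right) = 26742 + \frac{803}{15} = \frac{401933}{15}$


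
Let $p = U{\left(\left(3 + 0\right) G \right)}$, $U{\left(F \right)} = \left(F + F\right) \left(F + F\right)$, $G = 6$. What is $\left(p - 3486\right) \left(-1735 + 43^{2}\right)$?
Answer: $-249660$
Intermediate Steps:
$U{\left(F \right)} = 4 F^{2}$ ($U{\left(F \right)} = 2 F 2 F = 4 F^{2}$)
$p = 1296$ ($p = 4 \left(\left(3 + 0\right) 6\right)^{2} = 4 \left(3 \cdot 6\right)^{2} = 4 \cdot 18^{2} = 4 \cdot 324 = 1296$)
$\left(p - 3486\right) \left(-1735 + 43^{2}\right) = \left(1296 - 3486\right) \left(-1735 + 43^{2}\right) = - 2190 \left(-1735 + 1849\right) = \left(-2190\right) 114 = -249660$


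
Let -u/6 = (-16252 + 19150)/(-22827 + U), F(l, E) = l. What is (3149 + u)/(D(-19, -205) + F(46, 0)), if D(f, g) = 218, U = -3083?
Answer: 40803989/3420120 ≈ 11.931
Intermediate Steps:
u = 8694/12955 (u = -6*(-16252 + 19150)/(-22827 - 3083) = -17388/(-25910) = -17388*(-1)/25910 = -6*(-1449/12955) = 8694/12955 ≈ 0.67109)
(3149 + u)/(D(-19, -205) + F(46, 0)) = (3149 + 8694/12955)/(218 + 46) = (40803989/12955)/264 = (40803989/12955)*(1/264) = 40803989/3420120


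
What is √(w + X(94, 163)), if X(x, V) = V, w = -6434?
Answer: I*√6271 ≈ 79.19*I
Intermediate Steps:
√(w + X(94, 163)) = √(-6434 + 163) = √(-6271) = I*√6271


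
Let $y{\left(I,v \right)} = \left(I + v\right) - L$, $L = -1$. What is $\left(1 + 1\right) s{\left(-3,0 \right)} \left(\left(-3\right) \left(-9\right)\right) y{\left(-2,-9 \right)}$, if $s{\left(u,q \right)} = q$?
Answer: $0$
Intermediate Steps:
$y{\left(I,v \right)} = 1 + I + v$ ($y{\left(I,v \right)} = \left(I + v\right) - -1 = \left(I + v\right) + 1 = 1 + I + v$)
$\left(1 + 1\right) s{\left(-3,0 \right)} \left(\left(-3\right) \left(-9\right)\right) y{\left(-2,-9 \right)} = \left(1 + 1\right) 0 \left(\left(-3\right) \left(-9\right)\right) \left(1 - 2 - 9\right) = 2 \cdot 0 \cdot 27 \left(-10\right) = 0 \cdot 27 \left(-10\right) = 0 \left(-10\right) = 0$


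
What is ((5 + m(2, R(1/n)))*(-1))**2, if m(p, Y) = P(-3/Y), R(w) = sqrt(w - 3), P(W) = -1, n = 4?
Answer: 16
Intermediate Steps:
R(w) = sqrt(-3 + w)
m(p, Y) = -1
((5 + m(2, R(1/n)))*(-1))**2 = ((5 - 1)*(-1))**2 = (4*(-1))**2 = (-4)**2 = 16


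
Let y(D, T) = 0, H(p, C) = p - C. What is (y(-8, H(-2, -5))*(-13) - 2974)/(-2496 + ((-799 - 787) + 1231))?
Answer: 2974/2851 ≈ 1.0431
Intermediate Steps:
(y(-8, H(-2, -5))*(-13) - 2974)/(-2496 + ((-799 - 787) + 1231)) = (0*(-13) - 2974)/(-2496 + ((-799 - 787) + 1231)) = (0 - 2974)/(-2496 + (-1586 + 1231)) = -2974/(-2496 - 355) = -2974/(-2851) = -2974*(-1/2851) = 2974/2851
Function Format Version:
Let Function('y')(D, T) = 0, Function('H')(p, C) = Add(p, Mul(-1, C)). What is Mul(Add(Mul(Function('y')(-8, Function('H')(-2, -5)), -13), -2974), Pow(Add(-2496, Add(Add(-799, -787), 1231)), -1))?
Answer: Rational(2974, 2851) ≈ 1.0431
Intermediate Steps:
Mul(Add(Mul(Function('y')(-8, Function('H')(-2, -5)), -13), -2974), Pow(Add(-2496, Add(Add(-799, -787), 1231)), -1)) = Mul(Add(Mul(0, -13), -2974), Pow(Add(-2496, Add(Add(-799, -787), 1231)), -1)) = Mul(Add(0, -2974), Pow(Add(-2496, Add(-1586, 1231)), -1)) = Mul(-2974, Pow(Add(-2496, -355), -1)) = Mul(-2974, Pow(-2851, -1)) = Mul(-2974, Rational(-1, 2851)) = Rational(2974, 2851)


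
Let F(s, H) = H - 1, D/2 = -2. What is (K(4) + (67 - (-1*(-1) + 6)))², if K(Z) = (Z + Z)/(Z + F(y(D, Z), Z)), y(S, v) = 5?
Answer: 183184/49 ≈ 3738.4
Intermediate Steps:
D = -4 (D = 2*(-2) = -4)
F(s, H) = -1 + H
K(Z) = 2*Z/(-1 + 2*Z) (K(Z) = (Z + Z)/(Z + (-1 + Z)) = (2*Z)/(-1 + 2*Z) = 2*Z/(-1 + 2*Z))
(K(4) + (67 - (-1*(-1) + 6)))² = (2*4/(-1 + 2*4) + (67 - (-1*(-1) + 6)))² = (2*4/(-1 + 8) + (67 - (1 + 6)))² = (2*4/7 + (67 - 1*7))² = (2*4*(⅐) + (67 - 7))² = (8/7 + 60)² = (428/7)² = 183184/49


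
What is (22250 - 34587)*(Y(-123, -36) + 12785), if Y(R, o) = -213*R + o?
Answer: -480501476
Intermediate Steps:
Y(R, o) = o - 213*R
(22250 - 34587)*(Y(-123, -36) + 12785) = (22250 - 34587)*((-36 - 213*(-123)) + 12785) = -12337*((-36 + 26199) + 12785) = -12337*(26163 + 12785) = -12337*38948 = -480501476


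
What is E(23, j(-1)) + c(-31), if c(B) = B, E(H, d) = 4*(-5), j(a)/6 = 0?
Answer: -51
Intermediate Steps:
j(a) = 0 (j(a) = 6*0 = 0)
E(H, d) = -20
E(23, j(-1)) + c(-31) = -20 - 31 = -51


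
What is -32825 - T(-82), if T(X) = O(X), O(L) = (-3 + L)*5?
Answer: -32400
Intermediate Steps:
O(L) = -15 + 5*L
T(X) = -15 + 5*X
-32825 - T(-82) = -32825 - (-15 + 5*(-82)) = -32825 - (-15 - 410) = -32825 - 1*(-425) = -32825 + 425 = -32400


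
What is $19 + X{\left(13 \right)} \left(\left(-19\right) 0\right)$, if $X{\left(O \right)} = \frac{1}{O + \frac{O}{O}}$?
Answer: $19$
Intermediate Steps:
$X{\left(O \right)} = \frac{1}{1 + O}$ ($X{\left(O \right)} = \frac{1}{O + 1} = \frac{1}{1 + O}$)
$19 + X{\left(13 \right)} \left(\left(-19\right) 0\right) = 19 + \frac{\left(-19\right) 0}{1 + 13} = 19 + \frac{1}{14} \cdot 0 = 19 + 0 = 19$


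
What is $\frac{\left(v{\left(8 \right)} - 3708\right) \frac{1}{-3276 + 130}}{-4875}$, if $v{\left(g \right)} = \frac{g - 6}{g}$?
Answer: $- \frac{14831}{61347000} \approx -0.00024176$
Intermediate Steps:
$v{\left(g \right)} = \frac{-6 + g}{g}$
$\frac{\left(v{\left(8 \right)} - 3708\right) \frac{1}{-3276 + 130}}{-4875} = \frac{\left(\frac{-6 + 8}{8} - 3708\right) \frac{1}{-3276 + 130}}{-4875} = \frac{\frac{1}{8} \cdot 2 - 3708}{-3146} \left(- \frac{1}{4875}\right) = \left(\frac{1}{4} - 3708\right) \left(- \frac{1}{3146}\right) \left(- \frac{1}{4875}\right) = \left(- \frac{14831}{4}\right) \left(- \frac{1}{3146}\right) \left(- \frac{1}{4875}\right) = \frac{14831}{12584} \left(- \frac{1}{4875}\right) = - \frac{14831}{61347000}$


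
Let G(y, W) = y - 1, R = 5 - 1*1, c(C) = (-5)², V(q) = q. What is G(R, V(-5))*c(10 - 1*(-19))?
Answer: 75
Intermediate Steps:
c(C) = 25
R = 4 (R = 5 - 1 = 4)
G(y, W) = -1 + y
G(R, V(-5))*c(10 - 1*(-19)) = (-1 + 4)*25 = 3*25 = 75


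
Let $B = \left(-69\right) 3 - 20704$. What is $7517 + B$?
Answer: $-13394$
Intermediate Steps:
$B = -20911$ ($B = -207 - 20704 = -20911$)
$7517 + B = 7517 - 20911 = -13394$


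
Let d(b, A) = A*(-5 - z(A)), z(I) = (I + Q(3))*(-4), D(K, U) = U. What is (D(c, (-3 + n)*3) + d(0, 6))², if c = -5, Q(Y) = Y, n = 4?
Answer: 35721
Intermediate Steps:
z(I) = -12 - 4*I (z(I) = (I + 3)*(-4) = (3 + I)*(-4) = -12 - 4*I)
d(b, A) = A*(7 + 4*A) (d(b, A) = A*(-5 - (-12 - 4*A)) = A*(-5 + (12 + 4*A)) = A*(7 + 4*A))
(D(c, (-3 + n)*3) + d(0, 6))² = ((-3 + 4)*3 + 6*(7 + 4*6))² = (1*3 + 6*(7 + 24))² = (3 + 6*31)² = (3 + 186)² = 189² = 35721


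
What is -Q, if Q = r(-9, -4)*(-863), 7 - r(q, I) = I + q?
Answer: 17260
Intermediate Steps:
r(q, I) = 7 - I - q (r(q, I) = 7 - (I + q) = 7 + (-I - q) = 7 - I - q)
Q = -17260 (Q = (7 - 1*(-4) - 1*(-9))*(-863) = (7 + 4 + 9)*(-863) = 20*(-863) = -17260)
-Q = -1*(-17260) = 17260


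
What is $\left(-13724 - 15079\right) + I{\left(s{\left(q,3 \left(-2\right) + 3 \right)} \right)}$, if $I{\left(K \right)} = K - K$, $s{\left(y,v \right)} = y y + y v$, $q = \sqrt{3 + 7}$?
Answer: $-28803$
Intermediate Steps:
$q = \sqrt{10} \approx 3.1623$
$s{\left(y,v \right)} = y^{2} + v y$
$I{\left(K \right)} = 0$
$\left(-13724 - 15079\right) + I{\left(s{\left(q,3 \left(-2\right) + 3 \right)} \right)} = \left(-13724 - 15079\right) + 0 = -28803 + 0 = -28803$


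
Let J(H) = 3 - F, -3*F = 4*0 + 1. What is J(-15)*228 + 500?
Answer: 1260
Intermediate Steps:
F = -⅓ (F = -(4*0 + 1)/3 = -(0 + 1)/3 = -⅓*1 = -⅓ ≈ -0.33333)
J(H) = 10/3 (J(H) = 3 - 1*(-⅓) = 3 + ⅓ = 10/3)
J(-15)*228 + 500 = (10/3)*228 + 500 = 760 + 500 = 1260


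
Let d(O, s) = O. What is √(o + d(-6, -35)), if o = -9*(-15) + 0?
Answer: √129 ≈ 11.358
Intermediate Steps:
o = 135 (o = 135 + 0 = 135)
√(o + d(-6, -35)) = √(135 - 6) = √129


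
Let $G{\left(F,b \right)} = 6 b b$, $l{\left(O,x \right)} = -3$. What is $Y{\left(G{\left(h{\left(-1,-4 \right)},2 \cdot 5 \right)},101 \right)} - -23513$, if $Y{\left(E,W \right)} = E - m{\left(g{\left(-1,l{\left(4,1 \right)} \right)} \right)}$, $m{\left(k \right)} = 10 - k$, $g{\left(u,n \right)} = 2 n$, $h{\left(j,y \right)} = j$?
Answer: $24097$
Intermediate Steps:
$G{\left(F,b \right)} = 6 b^{2}$
$Y{\left(E,W \right)} = -16 + E$ ($Y{\left(E,W \right)} = E - \left(10 - 2 \left(-3\right)\right) = E - \left(10 - -6\right) = E - \left(10 + 6\right) = E - 16 = -16 + E$)
$Y{\left(G{\left(h{\left(-1,-4 \right)},2 \cdot 5 \right)},101 \right)} - -23513 = \left(-16 + 6 \left(2 \cdot 5\right)^{2}\right) - -23513 = \left(-16 + 6 \cdot 10^{2}\right) + 23513 = \left(-16 + 6 \cdot 100\right) + 23513 = \left(-16 + 600\right) + 23513 = 584 + 23513 = 24097$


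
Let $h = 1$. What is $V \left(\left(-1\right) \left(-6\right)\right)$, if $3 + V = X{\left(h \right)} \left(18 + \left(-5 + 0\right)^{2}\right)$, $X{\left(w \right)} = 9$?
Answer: $2304$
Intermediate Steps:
$V = 384$ ($V = -3 + 9 \left(18 + \left(-5 + 0\right)^{2}\right) = -3 + 9 \left(18 + \left(-5\right)^{2}\right) = -3 + 9 \left(18 + 25\right) = -3 + 9 \cdot 43 = -3 + 387 = 384$)
$V \left(\left(-1\right) \left(-6\right)\right) = 384 \left(\left(-1\right) \left(-6\right)\right) = 384 \cdot 6 = 2304$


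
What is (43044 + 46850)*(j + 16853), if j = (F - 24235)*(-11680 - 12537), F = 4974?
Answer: 41931999288060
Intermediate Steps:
j = 466443637 (j = (4974 - 24235)*(-11680 - 12537) = -19261*(-24217) = 466443637)
(43044 + 46850)*(j + 16853) = (43044 + 46850)*(466443637 + 16853) = 89894*466460490 = 41931999288060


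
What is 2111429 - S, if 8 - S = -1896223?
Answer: 215198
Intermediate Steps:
S = 1896231 (S = 8 - 1*(-1896223) = 8 + 1896223 = 1896231)
2111429 - S = 2111429 - 1*1896231 = 2111429 - 1896231 = 215198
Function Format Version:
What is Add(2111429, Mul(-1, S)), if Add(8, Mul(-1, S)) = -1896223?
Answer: 215198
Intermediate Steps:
S = 1896231 (S = Add(8, Mul(-1, -1896223)) = Add(8, 1896223) = 1896231)
Add(2111429, Mul(-1, S)) = Add(2111429, Mul(-1, 1896231)) = Add(2111429, -1896231) = 215198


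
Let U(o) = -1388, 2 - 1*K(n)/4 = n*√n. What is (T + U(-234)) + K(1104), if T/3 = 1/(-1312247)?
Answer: -1810900863/1312247 - 17664*√69 ≈ -1.4811e+5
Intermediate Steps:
T = -3/1312247 (T = 3/(-1312247) = 3*(-1/1312247) = -3/1312247 ≈ -2.2862e-6)
K(n) = 8 - 4*n^(3/2) (K(n) = 8 - 4*n*√n = 8 - 4*n^(3/2))
(T + U(-234)) + K(1104) = (-3/1312247 - 1388) + (8 - 17664*√69) = -1821398839/1312247 + (8 - 17664*√69) = -1810900863/1312247 - 17664*√69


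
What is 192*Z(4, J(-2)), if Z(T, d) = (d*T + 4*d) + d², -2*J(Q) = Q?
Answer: 1728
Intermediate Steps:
J(Q) = -Q/2
Z(T, d) = d² + 4*d + T*d (Z(T, d) = (T*d + 4*d) + d² = (4*d + T*d) + d² = d² + 4*d + T*d)
192*Z(4, J(-2)) = 192*((-½*(-2))*(4 + 4 - ½*(-2))) = 192*(1*(4 + 4 + 1)) = 192*(1*9) = 192*9 = 1728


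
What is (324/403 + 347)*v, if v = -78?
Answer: -840990/31 ≈ -27129.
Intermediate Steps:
(324/403 + 347)*v = (324/403 + 347)*(-78) = (140165/403)*(-78) = -840990/31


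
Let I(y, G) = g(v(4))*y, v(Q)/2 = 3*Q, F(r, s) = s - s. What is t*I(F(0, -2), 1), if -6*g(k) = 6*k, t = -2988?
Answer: 0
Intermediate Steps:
F(r, s) = 0
v(Q) = 6*Q (v(Q) = 2*(3*Q) = 6*Q)
g(k) = -k
I(y, G) = -24*y (I(y, G) = (-6*4)*y = (-1*24)*y = -24*y)
t*I(F(0, -2), 1) = -(-71712)*0 = -2988*0 = 0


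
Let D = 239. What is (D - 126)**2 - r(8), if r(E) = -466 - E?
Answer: 13243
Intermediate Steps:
(D - 126)**2 - r(8) = (239 - 126)**2 - (-466 - 1*8) = 113**2 - (-466 - 8) = 12769 - 1*(-474) = 12769 + 474 = 13243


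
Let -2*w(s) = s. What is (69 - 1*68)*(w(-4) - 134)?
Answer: -132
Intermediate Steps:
w(s) = -s/2
(69 - 1*68)*(w(-4) - 134) = (69 - 1*68)*(-½*(-4) - 134) = (69 - 68)*(2 - 134) = 1*(-132) = -132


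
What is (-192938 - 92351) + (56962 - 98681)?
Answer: -327008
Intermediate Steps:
(-192938 - 92351) + (56962 - 98681) = -285289 - 41719 = -327008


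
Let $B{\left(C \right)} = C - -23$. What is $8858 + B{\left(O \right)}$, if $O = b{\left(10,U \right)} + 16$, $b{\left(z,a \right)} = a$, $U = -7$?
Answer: $8890$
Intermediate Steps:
$O = 9$ ($O = -7 + 16 = 9$)
$B{\left(C \right)} = 23 + C$ ($B{\left(C \right)} = C + 23 = 23 + C$)
$8858 + B{\left(O \right)} = 8858 + \left(23 + 9\right) = 8858 + 32 = 8890$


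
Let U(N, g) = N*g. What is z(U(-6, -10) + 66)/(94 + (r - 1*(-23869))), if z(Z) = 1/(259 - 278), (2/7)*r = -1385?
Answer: -2/726389 ≈ -2.7533e-6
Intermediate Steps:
r = -9695/2 (r = (7/2)*(-1385) = -9695/2 ≈ -4847.5)
z(Z) = -1/19 (z(Z) = 1/(-19) = -1/19)
z(U(-6, -10) + 66)/(94 + (r - 1*(-23869))) = -1/(19*(94 + (-9695/2 - 1*(-23869)))) = -1/(19*(94 + (-9695/2 + 23869))) = -1/(19*(94 + 38043/2)) = -1/(19*38231/2) = -1/19*2/38231 = -2/726389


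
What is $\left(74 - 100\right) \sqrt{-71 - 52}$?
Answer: $- 26 i \sqrt{123} \approx - 288.35 i$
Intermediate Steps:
$\left(74 - 100\right) \sqrt{-71 - 52} = - 26 \sqrt{-71 - 52} = - 26 \sqrt{-123} = - 26 i \sqrt{123}$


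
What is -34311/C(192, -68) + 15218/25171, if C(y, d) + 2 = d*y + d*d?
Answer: 991990793/212292214 ≈ 4.6728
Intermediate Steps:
C(y, d) = -2 + d**2 + d*y (C(y, d) = -2 + (d*y + d*d) = -2 + (d*y + d**2) = -2 + (d**2 + d*y) = -2 + d**2 + d*y)
-34311/C(192, -68) + 15218/25171 = -34311/(-2 + (-68)**2 - 68*192) + 15218/25171 = -34311/(-2 + 4624 - 13056) + 15218*(1/25171) = -34311/(-8434) + 15218/25171 = -34311*(-1/8434) + 15218/25171 = 34311/8434 + 15218/25171 = 991990793/212292214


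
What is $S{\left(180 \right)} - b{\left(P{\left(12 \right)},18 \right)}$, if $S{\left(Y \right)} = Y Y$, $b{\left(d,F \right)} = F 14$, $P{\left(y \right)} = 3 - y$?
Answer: $32148$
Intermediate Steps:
$b{\left(d,F \right)} = 14 F$
$S{\left(Y \right)} = Y^{2}$
$S{\left(180 \right)} - b{\left(P{\left(12 \right)},18 \right)} = 180^{2} - 14 \cdot 18 = 32400 - 252 = 32148$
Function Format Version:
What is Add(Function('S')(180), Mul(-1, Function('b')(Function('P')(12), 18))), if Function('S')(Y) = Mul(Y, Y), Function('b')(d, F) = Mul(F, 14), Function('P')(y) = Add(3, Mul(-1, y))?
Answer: 32148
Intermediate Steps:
Function('b')(d, F) = Mul(14, F)
Function('S')(Y) = Pow(Y, 2)
Add(Function('S')(180), Mul(-1, Function('b')(Function('P')(12), 18))) = Add(Pow(180, 2), Mul(-1, Mul(14, 18))) = Add(32400, Mul(-1, 252)) = Add(32400, -252) = 32148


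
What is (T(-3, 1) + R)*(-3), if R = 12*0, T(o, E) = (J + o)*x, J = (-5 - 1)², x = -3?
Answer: 297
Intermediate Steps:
J = 36 (J = (-6)² = 36)
T(o, E) = -108 - 3*o (T(o, E) = (36 + o)*(-3) = -108 - 3*o)
R = 0
(T(-3, 1) + R)*(-3) = ((-108 - 3*(-3)) + 0)*(-3) = ((-108 + 9) + 0)*(-3) = (-99 + 0)*(-3) = -99*(-3) = 297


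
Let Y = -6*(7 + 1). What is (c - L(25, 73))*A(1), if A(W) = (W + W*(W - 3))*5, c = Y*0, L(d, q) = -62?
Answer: -310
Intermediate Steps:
Y = -48 (Y = -6*8 = -48)
c = 0 (c = -48*0 = 0)
A(W) = 5*W + 5*W*(-3 + W) (A(W) = (W + W*(-3 + W))*5 = 5*W + 5*W*(-3 + W))
(c - L(25, 73))*A(1) = (0 - 1*(-62))*(5*1*(-2 + 1)) = (0 + 62)*(5*1*(-1)) = 62*(-5) = -310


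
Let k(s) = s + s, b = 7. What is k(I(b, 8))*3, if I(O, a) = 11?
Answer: 66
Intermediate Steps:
k(s) = 2*s
k(I(b, 8))*3 = (2*11)*3 = 22*3 = 66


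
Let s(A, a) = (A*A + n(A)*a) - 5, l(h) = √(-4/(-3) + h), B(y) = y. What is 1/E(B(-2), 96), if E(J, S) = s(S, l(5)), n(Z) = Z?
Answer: 9211/84784153 - 32*√57/84784153 ≈ 0.00010579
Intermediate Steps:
l(h) = √(4/3 + h) (l(h) = √(-4*(-⅓) + h) = √(4/3 + h))
s(A, a) = -5 + A² + A*a (s(A, a) = (A*A + A*a) - 5 = (A² + A*a) - 5 = -5 + A² + A*a)
E(J, S) = -5 + S² + S*√57/3 (E(J, S) = -5 + S² + S*(√(12 + 9*5)/3) = -5 + S² + S*(√(12 + 45)/3) = -5 + S² + S*(√57/3) = -5 + S² + S*√57/3)
1/E(B(-2), 96) = 1/(-5 + 96² + (⅓)*96*√57) = 1/(-5 + 9216 + 32*√57) = 1/(9211 + 32*√57)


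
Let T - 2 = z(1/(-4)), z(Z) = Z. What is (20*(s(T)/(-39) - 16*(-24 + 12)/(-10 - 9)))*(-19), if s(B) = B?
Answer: 150425/39 ≈ 3857.1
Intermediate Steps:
T = 7/4 (T = 2 + 1/(-4) = 2 - ¼ = 7/4 ≈ 1.7500)
(20*(s(T)/(-39) - 16*(-24 + 12)/(-10 - 9)))*(-19) = (20*((7/4)/(-39) - 16*(-24 + 12)/(-10 - 9)))*(-19) = (20*((7/4)*(-1/39) - 16/((-19/(-12)))))*(-19) = (20*(-7/156 - 16/((-19*(-1/12)))))*(-19) = (20*(-7/156 - 16/19/12))*(-19) = (20*(-7/156 - 16*12/19))*(-19) = (20*(-7/156 - 192/19))*(-19) = (20*(-30085/2964))*(-19) = -150425/741*(-19) = 150425/39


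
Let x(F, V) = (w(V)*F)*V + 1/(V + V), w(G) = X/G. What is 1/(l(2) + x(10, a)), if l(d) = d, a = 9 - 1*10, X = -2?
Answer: -2/37 ≈ -0.054054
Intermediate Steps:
w(G) = -2/G
a = -1 (a = 9 - 10 = -1)
x(F, V) = 1/(2*V) - 2*F (x(F, V) = ((-2/V)*F)*V + 1/(V + V) = (-2*F/V)*V + 1/(2*V) = -2*F + 1/(2*V) = 1/(2*V) - 2*F)
1/(l(2) + x(10, a)) = 1/(2 + ((½)/(-1) - 2*10)) = 1/(2 + ((½)*(-1) - 20)) = 1/(2 + (-½ - 20)) = 1/(2 - 41/2) = 1/(-37/2) = -2/37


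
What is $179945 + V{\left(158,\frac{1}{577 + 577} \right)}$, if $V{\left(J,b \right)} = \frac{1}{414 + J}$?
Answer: $\frac{102928541}{572} \approx 1.7995 \cdot 10^{5}$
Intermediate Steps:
$179945 + V{\left(158,\frac{1}{577 + 577} \right)} = 179945 + \frac{1}{414 + 158} = 179945 + \frac{1}{572} = \frac{102928541}{572}$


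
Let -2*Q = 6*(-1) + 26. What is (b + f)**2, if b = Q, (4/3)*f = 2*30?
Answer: 1225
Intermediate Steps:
f = 45 (f = 3*(2*30)/4 = (3/4)*60 = 45)
Q = -10 (Q = -(6*(-1) + 26)/2 = -(-6 + 26)/2 = -1/2*20 = -10)
b = -10
(b + f)**2 = (-10 + 45)**2 = 35**2 = 1225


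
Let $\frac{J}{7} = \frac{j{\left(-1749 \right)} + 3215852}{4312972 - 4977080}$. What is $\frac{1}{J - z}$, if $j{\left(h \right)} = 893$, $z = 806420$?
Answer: $- \frac{664108}{535572490575} \approx -1.24 \cdot 10^{-6}$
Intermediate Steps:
$J = - \frac{22517215}{664108}$ ($J = 7 \frac{893 + 3215852}{4312972 - 4977080} = 7 \frac{3216745}{-664108} = 7 \cdot 3216745 \left(- \frac{1}{664108}\right) = 7 \left(- \frac{3216745}{664108}\right) = - \frac{22517215}{664108} \approx -33.906$)
$\frac{1}{J - z} = \frac{1}{- \frac{22517215}{664108} - 806420} = \frac{1}{- \frac{535572490575}{664108}} = - \frac{664108}{535572490575}$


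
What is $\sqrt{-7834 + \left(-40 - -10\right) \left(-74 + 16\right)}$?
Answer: $i \sqrt{6094} \approx 78.064 i$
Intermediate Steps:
$\sqrt{-7834 + \left(-40 - -10\right) \left(-74 + 16\right)} = \sqrt{-7834 + \left(-40 + 10\right) \left(-58\right)} = \sqrt{-7834 - -1740} = \sqrt{-7834 + 1740} = \sqrt{-6094} = i \sqrt{6094}$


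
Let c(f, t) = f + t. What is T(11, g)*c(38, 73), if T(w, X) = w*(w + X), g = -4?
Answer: 8547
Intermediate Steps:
T(w, X) = w*(X + w)
T(11, g)*c(38, 73) = (11*(-4 + 11))*(38 + 73) = (11*7)*111 = 77*111 = 8547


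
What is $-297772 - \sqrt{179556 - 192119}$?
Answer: $-297772 - i \sqrt{12563} \approx -2.9777 \cdot 10^{5} - 112.08 i$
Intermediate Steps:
$-297772 - \sqrt{179556 - 192119} = -297772 - \sqrt{-12563} = -297772 - i \sqrt{12563}$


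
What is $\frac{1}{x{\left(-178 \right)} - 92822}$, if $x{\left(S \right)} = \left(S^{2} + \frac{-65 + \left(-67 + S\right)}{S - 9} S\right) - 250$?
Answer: $- \frac{187}{11534736} \approx -1.6212 \cdot 10^{-5}$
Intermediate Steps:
$x{\left(S \right)} = -250 + S^{2} + \frac{S \left(-132 + S\right)}{-9 + S}$ ($x{\left(S \right)} = \left(S^{2} + \frac{-132 + S}{-9 + S} S\right) - 250 = \left(S^{2} + \frac{S \left(-132 + S\right)}{-9 + S}\right) - 250 = -250 + S^{2} + \frac{S \left(-132 + S\right)}{-9 + S}$)
$\frac{1}{x{\left(-178 \right)} - 92822} = \frac{1}{\frac{2250 + \left(-178\right)^{3} - -67996 - 8 \left(-178\right)^{2}}{-9 - 178} - 92822} = \frac{1}{\frac{2250 - 5639752 + 67996 - 253472}{-187} - 92822} = \frac{1}{- \frac{2250 - 5639752 + 67996 - 253472}{187} - 92822} = \frac{1}{\left(- \frac{1}{187}\right) \left(-5822978\right) - 92822} = \frac{1}{\frac{5822978}{187} - 92822} = \frac{1}{- \frac{11534736}{187}} = - \frac{187}{11534736}$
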